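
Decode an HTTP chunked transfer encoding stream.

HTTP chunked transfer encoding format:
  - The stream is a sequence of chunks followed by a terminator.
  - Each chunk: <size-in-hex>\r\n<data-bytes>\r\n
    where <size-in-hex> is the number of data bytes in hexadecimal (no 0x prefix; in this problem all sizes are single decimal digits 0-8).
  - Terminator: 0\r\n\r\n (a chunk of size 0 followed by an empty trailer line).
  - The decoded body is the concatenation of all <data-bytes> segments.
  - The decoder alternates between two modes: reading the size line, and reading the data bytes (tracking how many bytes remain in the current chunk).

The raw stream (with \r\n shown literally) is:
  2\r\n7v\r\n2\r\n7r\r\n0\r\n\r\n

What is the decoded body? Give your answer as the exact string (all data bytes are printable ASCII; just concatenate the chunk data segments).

Answer: 7v7r

Derivation:
Chunk 1: stream[0..1]='2' size=0x2=2, data at stream[3..5]='7v' -> body[0..2], body so far='7v'
Chunk 2: stream[7..8]='2' size=0x2=2, data at stream[10..12]='7r' -> body[2..4], body so far='7v7r'
Chunk 3: stream[14..15]='0' size=0 (terminator). Final body='7v7r' (4 bytes)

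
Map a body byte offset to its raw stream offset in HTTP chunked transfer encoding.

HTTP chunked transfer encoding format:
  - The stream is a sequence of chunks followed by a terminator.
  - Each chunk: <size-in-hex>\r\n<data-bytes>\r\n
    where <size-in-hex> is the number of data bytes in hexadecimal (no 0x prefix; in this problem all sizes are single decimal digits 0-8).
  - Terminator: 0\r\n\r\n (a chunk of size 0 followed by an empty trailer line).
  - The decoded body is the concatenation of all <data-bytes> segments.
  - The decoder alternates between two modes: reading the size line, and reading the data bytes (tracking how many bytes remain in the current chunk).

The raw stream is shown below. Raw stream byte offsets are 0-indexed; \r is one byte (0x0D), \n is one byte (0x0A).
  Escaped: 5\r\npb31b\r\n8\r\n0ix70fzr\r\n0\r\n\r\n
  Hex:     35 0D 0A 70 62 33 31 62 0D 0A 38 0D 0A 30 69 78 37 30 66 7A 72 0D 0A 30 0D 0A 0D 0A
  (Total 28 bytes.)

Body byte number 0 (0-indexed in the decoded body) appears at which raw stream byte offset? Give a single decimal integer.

Chunk 1: stream[0..1]='5' size=0x5=5, data at stream[3..8]='pb31b' -> body[0..5], body so far='pb31b'
Chunk 2: stream[10..11]='8' size=0x8=8, data at stream[13..21]='0ix70fzr' -> body[5..13], body so far='pb31b0ix70fzr'
Chunk 3: stream[23..24]='0' size=0 (terminator). Final body='pb31b0ix70fzr' (13 bytes)
Body byte 0 at stream offset 3

Answer: 3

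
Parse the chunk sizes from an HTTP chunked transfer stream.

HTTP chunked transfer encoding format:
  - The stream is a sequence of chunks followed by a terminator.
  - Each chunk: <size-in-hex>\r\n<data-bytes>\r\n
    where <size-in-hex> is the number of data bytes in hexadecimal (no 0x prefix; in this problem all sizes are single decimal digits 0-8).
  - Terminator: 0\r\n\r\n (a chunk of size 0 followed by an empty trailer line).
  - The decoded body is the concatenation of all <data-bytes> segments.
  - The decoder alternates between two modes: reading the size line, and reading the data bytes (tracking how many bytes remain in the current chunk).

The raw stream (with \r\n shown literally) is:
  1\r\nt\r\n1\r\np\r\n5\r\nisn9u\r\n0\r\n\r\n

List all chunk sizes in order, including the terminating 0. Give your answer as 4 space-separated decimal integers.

Answer: 1 1 5 0

Derivation:
Chunk 1: stream[0..1]='1' size=0x1=1, data at stream[3..4]='t' -> body[0..1], body so far='t'
Chunk 2: stream[6..7]='1' size=0x1=1, data at stream[9..10]='p' -> body[1..2], body so far='tp'
Chunk 3: stream[12..13]='5' size=0x5=5, data at stream[15..20]='isn9u' -> body[2..7], body so far='tpisn9u'
Chunk 4: stream[22..23]='0' size=0 (terminator). Final body='tpisn9u' (7 bytes)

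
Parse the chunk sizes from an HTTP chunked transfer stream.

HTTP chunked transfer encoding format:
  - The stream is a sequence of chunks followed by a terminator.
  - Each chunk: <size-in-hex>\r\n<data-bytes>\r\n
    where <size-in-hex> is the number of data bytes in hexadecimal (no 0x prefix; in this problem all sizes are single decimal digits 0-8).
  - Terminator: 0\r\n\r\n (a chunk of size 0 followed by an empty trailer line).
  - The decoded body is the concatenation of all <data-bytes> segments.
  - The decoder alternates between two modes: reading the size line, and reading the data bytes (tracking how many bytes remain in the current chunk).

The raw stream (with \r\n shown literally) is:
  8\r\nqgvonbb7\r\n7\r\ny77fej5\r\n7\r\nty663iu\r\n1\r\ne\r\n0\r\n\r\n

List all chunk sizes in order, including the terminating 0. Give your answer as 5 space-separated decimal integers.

Answer: 8 7 7 1 0

Derivation:
Chunk 1: stream[0..1]='8' size=0x8=8, data at stream[3..11]='qgvonbb7' -> body[0..8], body so far='qgvonbb7'
Chunk 2: stream[13..14]='7' size=0x7=7, data at stream[16..23]='y77fej5' -> body[8..15], body so far='qgvonbb7y77fej5'
Chunk 3: stream[25..26]='7' size=0x7=7, data at stream[28..35]='ty663iu' -> body[15..22], body so far='qgvonbb7y77fej5ty663iu'
Chunk 4: stream[37..38]='1' size=0x1=1, data at stream[40..41]='e' -> body[22..23], body so far='qgvonbb7y77fej5ty663iue'
Chunk 5: stream[43..44]='0' size=0 (terminator). Final body='qgvonbb7y77fej5ty663iue' (23 bytes)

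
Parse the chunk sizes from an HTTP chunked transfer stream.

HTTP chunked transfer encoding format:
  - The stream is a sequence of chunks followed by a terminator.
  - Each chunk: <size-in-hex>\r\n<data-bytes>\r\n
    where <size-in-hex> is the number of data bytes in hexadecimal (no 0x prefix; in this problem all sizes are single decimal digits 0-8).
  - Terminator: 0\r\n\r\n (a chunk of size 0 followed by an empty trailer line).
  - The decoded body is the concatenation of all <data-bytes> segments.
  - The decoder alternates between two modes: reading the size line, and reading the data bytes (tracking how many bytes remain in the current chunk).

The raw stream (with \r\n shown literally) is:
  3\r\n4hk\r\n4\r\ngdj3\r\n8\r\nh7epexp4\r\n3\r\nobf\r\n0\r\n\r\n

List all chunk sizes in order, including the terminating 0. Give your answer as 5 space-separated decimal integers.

Chunk 1: stream[0..1]='3' size=0x3=3, data at stream[3..6]='4hk' -> body[0..3], body so far='4hk'
Chunk 2: stream[8..9]='4' size=0x4=4, data at stream[11..15]='gdj3' -> body[3..7], body so far='4hkgdj3'
Chunk 3: stream[17..18]='8' size=0x8=8, data at stream[20..28]='h7epexp4' -> body[7..15], body so far='4hkgdj3h7epexp4'
Chunk 4: stream[30..31]='3' size=0x3=3, data at stream[33..36]='obf' -> body[15..18], body so far='4hkgdj3h7epexp4obf'
Chunk 5: stream[38..39]='0' size=0 (terminator). Final body='4hkgdj3h7epexp4obf' (18 bytes)

Answer: 3 4 8 3 0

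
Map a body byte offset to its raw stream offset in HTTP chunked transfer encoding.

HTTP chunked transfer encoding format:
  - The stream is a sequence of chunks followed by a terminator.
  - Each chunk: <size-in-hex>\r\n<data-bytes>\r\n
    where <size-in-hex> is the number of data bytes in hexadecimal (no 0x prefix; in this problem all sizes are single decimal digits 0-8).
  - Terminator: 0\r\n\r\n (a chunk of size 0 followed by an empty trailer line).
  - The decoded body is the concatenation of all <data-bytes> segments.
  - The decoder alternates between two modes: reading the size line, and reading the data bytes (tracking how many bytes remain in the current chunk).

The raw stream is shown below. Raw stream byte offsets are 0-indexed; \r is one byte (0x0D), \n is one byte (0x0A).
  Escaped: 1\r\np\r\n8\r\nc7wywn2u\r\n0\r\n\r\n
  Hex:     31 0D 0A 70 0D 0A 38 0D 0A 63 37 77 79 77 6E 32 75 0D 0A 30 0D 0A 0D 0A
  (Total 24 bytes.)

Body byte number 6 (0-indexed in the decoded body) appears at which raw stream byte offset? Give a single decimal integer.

Chunk 1: stream[0..1]='1' size=0x1=1, data at stream[3..4]='p' -> body[0..1], body so far='p'
Chunk 2: stream[6..7]='8' size=0x8=8, data at stream[9..17]='c7wywn2u' -> body[1..9], body so far='pc7wywn2u'
Chunk 3: stream[19..20]='0' size=0 (terminator). Final body='pc7wywn2u' (9 bytes)
Body byte 6 at stream offset 14

Answer: 14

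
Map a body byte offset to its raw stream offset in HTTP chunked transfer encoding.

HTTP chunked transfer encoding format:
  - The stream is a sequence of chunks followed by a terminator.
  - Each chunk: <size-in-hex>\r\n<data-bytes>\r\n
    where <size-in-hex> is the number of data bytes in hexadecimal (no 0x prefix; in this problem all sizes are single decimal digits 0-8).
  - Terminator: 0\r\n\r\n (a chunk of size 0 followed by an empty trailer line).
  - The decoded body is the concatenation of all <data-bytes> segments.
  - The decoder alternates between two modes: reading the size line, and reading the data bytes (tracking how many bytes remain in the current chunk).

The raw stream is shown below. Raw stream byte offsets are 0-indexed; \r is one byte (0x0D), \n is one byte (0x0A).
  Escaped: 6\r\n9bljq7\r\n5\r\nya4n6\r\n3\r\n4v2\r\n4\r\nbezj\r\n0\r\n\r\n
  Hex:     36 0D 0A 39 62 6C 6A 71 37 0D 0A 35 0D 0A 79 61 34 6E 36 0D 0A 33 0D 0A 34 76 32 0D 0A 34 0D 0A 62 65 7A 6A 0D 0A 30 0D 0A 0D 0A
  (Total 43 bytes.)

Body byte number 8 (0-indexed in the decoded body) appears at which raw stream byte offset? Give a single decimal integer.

Answer: 16

Derivation:
Chunk 1: stream[0..1]='6' size=0x6=6, data at stream[3..9]='9bljq7' -> body[0..6], body so far='9bljq7'
Chunk 2: stream[11..12]='5' size=0x5=5, data at stream[14..19]='ya4n6' -> body[6..11], body so far='9bljq7ya4n6'
Chunk 3: stream[21..22]='3' size=0x3=3, data at stream[24..27]='4v2' -> body[11..14], body so far='9bljq7ya4n64v2'
Chunk 4: stream[29..30]='4' size=0x4=4, data at stream[32..36]='bezj' -> body[14..18], body so far='9bljq7ya4n64v2bezj'
Chunk 5: stream[38..39]='0' size=0 (terminator). Final body='9bljq7ya4n64v2bezj' (18 bytes)
Body byte 8 at stream offset 16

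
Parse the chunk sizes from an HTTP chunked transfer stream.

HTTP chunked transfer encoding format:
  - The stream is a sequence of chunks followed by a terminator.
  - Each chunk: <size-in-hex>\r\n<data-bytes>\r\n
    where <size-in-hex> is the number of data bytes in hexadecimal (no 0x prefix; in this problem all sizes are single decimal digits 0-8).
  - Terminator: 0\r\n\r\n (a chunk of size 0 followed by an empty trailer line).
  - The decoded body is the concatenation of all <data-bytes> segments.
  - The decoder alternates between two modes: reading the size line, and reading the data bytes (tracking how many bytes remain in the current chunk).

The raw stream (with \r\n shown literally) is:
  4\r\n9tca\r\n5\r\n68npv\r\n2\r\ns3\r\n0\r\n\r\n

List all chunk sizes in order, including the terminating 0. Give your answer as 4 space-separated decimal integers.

Answer: 4 5 2 0

Derivation:
Chunk 1: stream[0..1]='4' size=0x4=4, data at stream[3..7]='9tca' -> body[0..4], body so far='9tca'
Chunk 2: stream[9..10]='5' size=0x5=5, data at stream[12..17]='68npv' -> body[4..9], body so far='9tca68npv'
Chunk 3: stream[19..20]='2' size=0x2=2, data at stream[22..24]='s3' -> body[9..11], body so far='9tca68npvs3'
Chunk 4: stream[26..27]='0' size=0 (terminator). Final body='9tca68npvs3' (11 bytes)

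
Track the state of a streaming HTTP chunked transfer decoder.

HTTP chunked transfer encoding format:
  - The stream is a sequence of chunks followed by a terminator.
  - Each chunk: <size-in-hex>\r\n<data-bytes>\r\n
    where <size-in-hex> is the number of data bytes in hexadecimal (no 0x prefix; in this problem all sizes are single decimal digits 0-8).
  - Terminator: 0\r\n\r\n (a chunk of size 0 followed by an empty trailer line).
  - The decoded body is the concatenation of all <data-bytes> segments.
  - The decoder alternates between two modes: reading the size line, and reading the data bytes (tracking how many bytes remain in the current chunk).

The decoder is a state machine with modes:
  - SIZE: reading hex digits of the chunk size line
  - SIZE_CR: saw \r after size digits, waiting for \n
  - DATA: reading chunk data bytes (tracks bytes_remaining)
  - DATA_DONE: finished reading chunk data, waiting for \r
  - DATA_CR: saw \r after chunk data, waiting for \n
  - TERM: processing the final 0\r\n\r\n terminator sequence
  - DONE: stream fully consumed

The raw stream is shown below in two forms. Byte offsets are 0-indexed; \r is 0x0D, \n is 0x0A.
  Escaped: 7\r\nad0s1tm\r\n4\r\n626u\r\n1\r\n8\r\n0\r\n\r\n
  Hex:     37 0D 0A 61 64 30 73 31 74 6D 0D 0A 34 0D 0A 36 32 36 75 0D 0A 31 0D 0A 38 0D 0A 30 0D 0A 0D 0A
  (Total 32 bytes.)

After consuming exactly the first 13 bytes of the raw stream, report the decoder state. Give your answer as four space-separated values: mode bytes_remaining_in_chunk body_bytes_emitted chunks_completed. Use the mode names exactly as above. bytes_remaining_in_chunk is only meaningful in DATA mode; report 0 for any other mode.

Answer: SIZE 0 7 1

Derivation:
Byte 0 = '7': mode=SIZE remaining=0 emitted=0 chunks_done=0
Byte 1 = 0x0D: mode=SIZE_CR remaining=0 emitted=0 chunks_done=0
Byte 2 = 0x0A: mode=DATA remaining=7 emitted=0 chunks_done=0
Byte 3 = 'a': mode=DATA remaining=6 emitted=1 chunks_done=0
Byte 4 = 'd': mode=DATA remaining=5 emitted=2 chunks_done=0
Byte 5 = '0': mode=DATA remaining=4 emitted=3 chunks_done=0
Byte 6 = 's': mode=DATA remaining=3 emitted=4 chunks_done=0
Byte 7 = '1': mode=DATA remaining=2 emitted=5 chunks_done=0
Byte 8 = 't': mode=DATA remaining=1 emitted=6 chunks_done=0
Byte 9 = 'm': mode=DATA_DONE remaining=0 emitted=7 chunks_done=0
Byte 10 = 0x0D: mode=DATA_CR remaining=0 emitted=7 chunks_done=0
Byte 11 = 0x0A: mode=SIZE remaining=0 emitted=7 chunks_done=1
Byte 12 = '4': mode=SIZE remaining=0 emitted=7 chunks_done=1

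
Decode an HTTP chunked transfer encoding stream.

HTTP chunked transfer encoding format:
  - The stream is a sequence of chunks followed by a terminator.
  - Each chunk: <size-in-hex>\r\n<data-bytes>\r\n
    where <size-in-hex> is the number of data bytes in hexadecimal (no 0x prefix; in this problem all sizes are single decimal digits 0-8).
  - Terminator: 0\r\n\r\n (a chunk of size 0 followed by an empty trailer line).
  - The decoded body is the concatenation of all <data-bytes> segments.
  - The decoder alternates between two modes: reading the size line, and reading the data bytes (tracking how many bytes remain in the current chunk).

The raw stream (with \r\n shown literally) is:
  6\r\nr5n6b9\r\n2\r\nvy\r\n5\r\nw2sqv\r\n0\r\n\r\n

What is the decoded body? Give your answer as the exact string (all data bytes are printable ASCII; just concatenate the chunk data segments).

Answer: r5n6b9vyw2sqv

Derivation:
Chunk 1: stream[0..1]='6' size=0x6=6, data at stream[3..9]='r5n6b9' -> body[0..6], body so far='r5n6b9'
Chunk 2: stream[11..12]='2' size=0x2=2, data at stream[14..16]='vy' -> body[6..8], body so far='r5n6b9vy'
Chunk 3: stream[18..19]='5' size=0x5=5, data at stream[21..26]='w2sqv' -> body[8..13], body so far='r5n6b9vyw2sqv'
Chunk 4: stream[28..29]='0' size=0 (terminator). Final body='r5n6b9vyw2sqv' (13 bytes)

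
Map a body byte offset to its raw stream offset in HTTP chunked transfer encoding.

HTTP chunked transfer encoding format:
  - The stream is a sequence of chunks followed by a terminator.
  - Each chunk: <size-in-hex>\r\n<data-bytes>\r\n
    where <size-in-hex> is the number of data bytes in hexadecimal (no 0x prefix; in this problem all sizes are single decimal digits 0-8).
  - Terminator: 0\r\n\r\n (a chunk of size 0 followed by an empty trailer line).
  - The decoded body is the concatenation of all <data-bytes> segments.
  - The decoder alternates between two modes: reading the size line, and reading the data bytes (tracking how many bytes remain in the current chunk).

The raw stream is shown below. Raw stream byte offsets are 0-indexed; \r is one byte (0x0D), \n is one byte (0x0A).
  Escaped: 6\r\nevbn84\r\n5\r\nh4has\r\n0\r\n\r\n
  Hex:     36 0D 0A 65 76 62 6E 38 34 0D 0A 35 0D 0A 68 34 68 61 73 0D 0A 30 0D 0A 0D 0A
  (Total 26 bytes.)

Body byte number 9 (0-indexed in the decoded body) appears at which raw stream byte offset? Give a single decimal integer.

Chunk 1: stream[0..1]='6' size=0x6=6, data at stream[3..9]='evbn84' -> body[0..6], body so far='evbn84'
Chunk 2: stream[11..12]='5' size=0x5=5, data at stream[14..19]='h4has' -> body[6..11], body so far='evbn84h4has'
Chunk 3: stream[21..22]='0' size=0 (terminator). Final body='evbn84h4has' (11 bytes)
Body byte 9 at stream offset 17

Answer: 17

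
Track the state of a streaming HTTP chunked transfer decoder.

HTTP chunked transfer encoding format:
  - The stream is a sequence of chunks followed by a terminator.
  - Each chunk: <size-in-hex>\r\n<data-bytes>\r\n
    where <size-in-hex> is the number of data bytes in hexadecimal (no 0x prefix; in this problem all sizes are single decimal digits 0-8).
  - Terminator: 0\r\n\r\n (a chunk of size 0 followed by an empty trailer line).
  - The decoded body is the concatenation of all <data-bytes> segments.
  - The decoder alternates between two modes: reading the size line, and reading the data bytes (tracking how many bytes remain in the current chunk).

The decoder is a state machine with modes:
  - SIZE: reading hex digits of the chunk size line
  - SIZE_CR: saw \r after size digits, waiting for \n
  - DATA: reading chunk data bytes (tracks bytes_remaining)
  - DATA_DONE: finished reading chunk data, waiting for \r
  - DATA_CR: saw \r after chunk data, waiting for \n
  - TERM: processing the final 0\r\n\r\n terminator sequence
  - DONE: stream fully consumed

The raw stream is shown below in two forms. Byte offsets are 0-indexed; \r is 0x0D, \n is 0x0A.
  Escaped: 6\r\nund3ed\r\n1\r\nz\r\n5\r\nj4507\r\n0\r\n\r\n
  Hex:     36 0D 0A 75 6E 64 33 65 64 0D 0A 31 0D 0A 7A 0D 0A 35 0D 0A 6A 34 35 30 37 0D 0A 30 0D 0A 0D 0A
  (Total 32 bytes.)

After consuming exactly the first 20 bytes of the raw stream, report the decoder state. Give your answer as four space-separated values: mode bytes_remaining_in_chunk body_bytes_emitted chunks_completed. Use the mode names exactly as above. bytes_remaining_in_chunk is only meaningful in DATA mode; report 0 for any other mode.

Byte 0 = '6': mode=SIZE remaining=0 emitted=0 chunks_done=0
Byte 1 = 0x0D: mode=SIZE_CR remaining=0 emitted=0 chunks_done=0
Byte 2 = 0x0A: mode=DATA remaining=6 emitted=0 chunks_done=0
Byte 3 = 'u': mode=DATA remaining=5 emitted=1 chunks_done=0
Byte 4 = 'n': mode=DATA remaining=4 emitted=2 chunks_done=0
Byte 5 = 'd': mode=DATA remaining=3 emitted=3 chunks_done=0
Byte 6 = '3': mode=DATA remaining=2 emitted=4 chunks_done=0
Byte 7 = 'e': mode=DATA remaining=1 emitted=5 chunks_done=0
Byte 8 = 'd': mode=DATA_DONE remaining=0 emitted=6 chunks_done=0
Byte 9 = 0x0D: mode=DATA_CR remaining=0 emitted=6 chunks_done=0
Byte 10 = 0x0A: mode=SIZE remaining=0 emitted=6 chunks_done=1
Byte 11 = '1': mode=SIZE remaining=0 emitted=6 chunks_done=1
Byte 12 = 0x0D: mode=SIZE_CR remaining=0 emitted=6 chunks_done=1
Byte 13 = 0x0A: mode=DATA remaining=1 emitted=6 chunks_done=1
Byte 14 = 'z': mode=DATA_DONE remaining=0 emitted=7 chunks_done=1
Byte 15 = 0x0D: mode=DATA_CR remaining=0 emitted=7 chunks_done=1
Byte 16 = 0x0A: mode=SIZE remaining=0 emitted=7 chunks_done=2
Byte 17 = '5': mode=SIZE remaining=0 emitted=7 chunks_done=2
Byte 18 = 0x0D: mode=SIZE_CR remaining=0 emitted=7 chunks_done=2
Byte 19 = 0x0A: mode=DATA remaining=5 emitted=7 chunks_done=2

Answer: DATA 5 7 2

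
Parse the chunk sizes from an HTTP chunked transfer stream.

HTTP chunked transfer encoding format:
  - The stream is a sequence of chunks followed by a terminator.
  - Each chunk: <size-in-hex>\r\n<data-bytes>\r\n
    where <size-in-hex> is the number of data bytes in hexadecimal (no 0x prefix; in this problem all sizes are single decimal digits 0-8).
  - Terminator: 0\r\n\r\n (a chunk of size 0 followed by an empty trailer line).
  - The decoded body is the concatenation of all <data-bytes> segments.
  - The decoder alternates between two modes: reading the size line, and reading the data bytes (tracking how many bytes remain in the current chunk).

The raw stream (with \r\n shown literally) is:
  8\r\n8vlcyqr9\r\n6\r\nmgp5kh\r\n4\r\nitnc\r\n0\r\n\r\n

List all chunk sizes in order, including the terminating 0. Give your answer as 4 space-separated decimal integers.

Answer: 8 6 4 0

Derivation:
Chunk 1: stream[0..1]='8' size=0x8=8, data at stream[3..11]='8vlcyqr9' -> body[0..8], body so far='8vlcyqr9'
Chunk 2: stream[13..14]='6' size=0x6=6, data at stream[16..22]='mgp5kh' -> body[8..14], body so far='8vlcyqr9mgp5kh'
Chunk 3: stream[24..25]='4' size=0x4=4, data at stream[27..31]='itnc' -> body[14..18], body so far='8vlcyqr9mgp5khitnc'
Chunk 4: stream[33..34]='0' size=0 (terminator). Final body='8vlcyqr9mgp5khitnc' (18 bytes)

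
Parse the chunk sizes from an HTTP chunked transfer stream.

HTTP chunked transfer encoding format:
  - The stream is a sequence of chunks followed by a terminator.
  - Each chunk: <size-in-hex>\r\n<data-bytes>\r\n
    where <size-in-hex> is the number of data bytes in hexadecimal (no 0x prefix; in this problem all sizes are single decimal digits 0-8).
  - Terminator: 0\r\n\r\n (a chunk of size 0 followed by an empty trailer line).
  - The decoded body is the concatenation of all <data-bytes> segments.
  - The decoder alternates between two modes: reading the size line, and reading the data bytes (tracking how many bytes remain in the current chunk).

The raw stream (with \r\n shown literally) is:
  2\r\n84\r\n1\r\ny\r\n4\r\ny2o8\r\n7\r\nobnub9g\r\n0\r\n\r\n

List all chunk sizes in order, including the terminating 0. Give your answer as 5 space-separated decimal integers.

Answer: 2 1 4 7 0

Derivation:
Chunk 1: stream[0..1]='2' size=0x2=2, data at stream[3..5]='84' -> body[0..2], body so far='84'
Chunk 2: stream[7..8]='1' size=0x1=1, data at stream[10..11]='y' -> body[2..3], body so far='84y'
Chunk 3: stream[13..14]='4' size=0x4=4, data at stream[16..20]='y2o8' -> body[3..7], body so far='84yy2o8'
Chunk 4: stream[22..23]='7' size=0x7=7, data at stream[25..32]='obnub9g' -> body[7..14], body so far='84yy2o8obnub9g'
Chunk 5: stream[34..35]='0' size=0 (terminator). Final body='84yy2o8obnub9g' (14 bytes)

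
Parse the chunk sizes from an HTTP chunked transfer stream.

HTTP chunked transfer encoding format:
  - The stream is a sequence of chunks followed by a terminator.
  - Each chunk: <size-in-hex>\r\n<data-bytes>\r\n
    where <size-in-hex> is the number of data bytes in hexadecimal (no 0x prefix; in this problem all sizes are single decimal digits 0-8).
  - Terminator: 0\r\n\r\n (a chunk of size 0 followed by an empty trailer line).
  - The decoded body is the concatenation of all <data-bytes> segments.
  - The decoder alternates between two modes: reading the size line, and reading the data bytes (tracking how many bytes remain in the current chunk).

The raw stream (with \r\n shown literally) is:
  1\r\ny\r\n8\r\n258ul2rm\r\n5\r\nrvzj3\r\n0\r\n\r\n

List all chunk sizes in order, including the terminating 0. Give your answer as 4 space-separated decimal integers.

Answer: 1 8 5 0

Derivation:
Chunk 1: stream[0..1]='1' size=0x1=1, data at stream[3..4]='y' -> body[0..1], body so far='y'
Chunk 2: stream[6..7]='8' size=0x8=8, data at stream[9..17]='258ul2rm' -> body[1..9], body so far='y258ul2rm'
Chunk 3: stream[19..20]='5' size=0x5=5, data at stream[22..27]='rvzj3' -> body[9..14], body so far='y258ul2rmrvzj3'
Chunk 4: stream[29..30]='0' size=0 (terminator). Final body='y258ul2rmrvzj3' (14 bytes)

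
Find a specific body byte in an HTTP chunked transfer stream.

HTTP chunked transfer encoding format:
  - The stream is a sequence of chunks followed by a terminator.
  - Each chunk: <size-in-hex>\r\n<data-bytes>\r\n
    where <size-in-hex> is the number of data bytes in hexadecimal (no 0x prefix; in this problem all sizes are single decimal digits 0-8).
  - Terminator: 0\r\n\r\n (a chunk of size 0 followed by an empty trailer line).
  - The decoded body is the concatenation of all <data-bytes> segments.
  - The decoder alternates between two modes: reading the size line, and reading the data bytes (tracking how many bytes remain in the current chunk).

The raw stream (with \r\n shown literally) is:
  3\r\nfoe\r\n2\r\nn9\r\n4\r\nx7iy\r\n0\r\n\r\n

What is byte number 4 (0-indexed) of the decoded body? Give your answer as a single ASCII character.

Chunk 1: stream[0..1]='3' size=0x3=3, data at stream[3..6]='foe' -> body[0..3], body so far='foe'
Chunk 2: stream[8..9]='2' size=0x2=2, data at stream[11..13]='n9' -> body[3..5], body so far='foen9'
Chunk 3: stream[15..16]='4' size=0x4=4, data at stream[18..22]='x7iy' -> body[5..9], body so far='foen9x7iy'
Chunk 4: stream[24..25]='0' size=0 (terminator). Final body='foen9x7iy' (9 bytes)
Body byte 4 = '9'

Answer: 9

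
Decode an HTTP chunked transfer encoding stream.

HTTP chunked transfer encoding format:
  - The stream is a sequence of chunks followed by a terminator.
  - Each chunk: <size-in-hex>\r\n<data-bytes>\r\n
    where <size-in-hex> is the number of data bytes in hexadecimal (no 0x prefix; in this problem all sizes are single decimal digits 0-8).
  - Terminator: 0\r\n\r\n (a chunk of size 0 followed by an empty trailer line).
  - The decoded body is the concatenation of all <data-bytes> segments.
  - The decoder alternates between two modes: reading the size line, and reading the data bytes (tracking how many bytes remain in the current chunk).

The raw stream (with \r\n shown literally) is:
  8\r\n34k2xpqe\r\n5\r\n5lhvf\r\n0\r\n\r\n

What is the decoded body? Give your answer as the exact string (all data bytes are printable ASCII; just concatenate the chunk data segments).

Chunk 1: stream[0..1]='8' size=0x8=8, data at stream[3..11]='34k2xpqe' -> body[0..8], body so far='34k2xpqe'
Chunk 2: stream[13..14]='5' size=0x5=5, data at stream[16..21]='5lhvf' -> body[8..13], body so far='34k2xpqe5lhvf'
Chunk 3: stream[23..24]='0' size=0 (terminator). Final body='34k2xpqe5lhvf' (13 bytes)

Answer: 34k2xpqe5lhvf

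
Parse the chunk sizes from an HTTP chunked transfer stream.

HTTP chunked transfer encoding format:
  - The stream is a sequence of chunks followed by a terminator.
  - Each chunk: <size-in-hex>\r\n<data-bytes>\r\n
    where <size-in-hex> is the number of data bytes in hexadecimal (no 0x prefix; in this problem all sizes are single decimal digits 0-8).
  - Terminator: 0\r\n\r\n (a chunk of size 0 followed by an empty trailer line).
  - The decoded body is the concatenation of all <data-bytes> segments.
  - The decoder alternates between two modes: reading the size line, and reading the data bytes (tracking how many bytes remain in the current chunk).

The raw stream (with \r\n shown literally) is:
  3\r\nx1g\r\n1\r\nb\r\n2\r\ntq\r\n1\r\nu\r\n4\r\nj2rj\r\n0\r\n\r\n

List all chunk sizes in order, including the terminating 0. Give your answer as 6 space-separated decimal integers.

Chunk 1: stream[0..1]='3' size=0x3=3, data at stream[3..6]='x1g' -> body[0..3], body so far='x1g'
Chunk 2: stream[8..9]='1' size=0x1=1, data at stream[11..12]='b' -> body[3..4], body so far='x1gb'
Chunk 3: stream[14..15]='2' size=0x2=2, data at stream[17..19]='tq' -> body[4..6], body so far='x1gbtq'
Chunk 4: stream[21..22]='1' size=0x1=1, data at stream[24..25]='u' -> body[6..7], body so far='x1gbtqu'
Chunk 5: stream[27..28]='4' size=0x4=4, data at stream[30..34]='j2rj' -> body[7..11], body so far='x1gbtquj2rj'
Chunk 6: stream[36..37]='0' size=0 (terminator). Final body='x1gbtquj2rj' (11 bytes)

Answer: 3 1 2 1 4 0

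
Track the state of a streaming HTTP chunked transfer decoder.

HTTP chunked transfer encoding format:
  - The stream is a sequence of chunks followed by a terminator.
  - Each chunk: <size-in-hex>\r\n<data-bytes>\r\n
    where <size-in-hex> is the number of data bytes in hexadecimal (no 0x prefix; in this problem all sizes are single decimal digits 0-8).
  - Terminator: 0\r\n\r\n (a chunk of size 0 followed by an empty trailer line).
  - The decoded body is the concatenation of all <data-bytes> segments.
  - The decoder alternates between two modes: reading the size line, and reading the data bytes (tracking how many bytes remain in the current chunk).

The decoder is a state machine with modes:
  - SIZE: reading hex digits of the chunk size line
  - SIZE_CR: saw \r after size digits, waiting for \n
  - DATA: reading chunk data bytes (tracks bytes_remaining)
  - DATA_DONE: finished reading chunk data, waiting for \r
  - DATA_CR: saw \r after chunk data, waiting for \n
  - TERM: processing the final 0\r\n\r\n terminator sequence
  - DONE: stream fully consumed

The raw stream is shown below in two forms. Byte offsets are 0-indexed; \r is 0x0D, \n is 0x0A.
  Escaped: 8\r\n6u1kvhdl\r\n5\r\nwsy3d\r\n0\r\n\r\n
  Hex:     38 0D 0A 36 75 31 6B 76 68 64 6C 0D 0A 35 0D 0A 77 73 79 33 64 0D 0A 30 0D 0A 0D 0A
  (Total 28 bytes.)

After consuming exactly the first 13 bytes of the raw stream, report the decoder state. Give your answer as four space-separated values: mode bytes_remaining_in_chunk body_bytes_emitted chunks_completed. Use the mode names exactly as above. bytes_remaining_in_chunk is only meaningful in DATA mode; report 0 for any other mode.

Answer: SIZE 0 8 1

Derivation:
Byte 0 = '8': mode=SIZE remaining=0 emitted=0 chunks_done=0
Byte 1 = 0x0D: mode=SIZE_CR remaining=0 emitted=0 chunks_done=0
Byte 2 = 0x0A: mode=DATA remaining=8 emitted=0 chunks_done=0
Byte 3 = '6': mode=DATA remaining=7 emitted=1 chunks_done=0
Byte 4 = 'u': mode=DATA remaining=6 emitted=2 chunks_done=0
Byte 5 = '1': mode=DATA remaining=5 emitted=3 chunks_done=0
Byte 6 = 'k': mode=DATA remaining=4 emitted=4 chunks_done=0
Byte 7 = 'v': mode=DATA remaining=3 emitted=5 chunks_done=0
Byte 8 = 'h': mode=DATA remaining=2 emitted=6 chunks_done=0
Byte 9 = 'd': mode=DATA remaining=1 emitted=7 chunks_done=0
Byte 10 = 'l': mode=DATA_DONE remaining=0 emitted=8 chunks_done=0
Byte 11 = 0x0D: mode=DATA_CR remaining=0 emitted=8 chunks_done=0
Byte 12 = 0x0A: mode=SIZE remaining=0 emitted=8 chunks_done=1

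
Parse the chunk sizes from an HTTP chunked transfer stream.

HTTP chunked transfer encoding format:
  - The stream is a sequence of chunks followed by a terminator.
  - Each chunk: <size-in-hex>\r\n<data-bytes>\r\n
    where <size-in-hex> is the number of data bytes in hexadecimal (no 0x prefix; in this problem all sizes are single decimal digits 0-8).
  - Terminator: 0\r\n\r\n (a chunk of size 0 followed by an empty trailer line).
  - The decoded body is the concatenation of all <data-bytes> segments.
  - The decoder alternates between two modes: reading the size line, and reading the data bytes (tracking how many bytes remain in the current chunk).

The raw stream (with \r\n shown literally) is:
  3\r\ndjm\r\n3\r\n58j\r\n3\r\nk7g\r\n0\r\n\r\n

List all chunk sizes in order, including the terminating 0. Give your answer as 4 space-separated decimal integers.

Chunk 1: stream[0..1]='3' size=0x3=3, data at stream[3..6]='djm' -> body[0..3], body so far='djm'
Chunk 2: stream[8..9]='3' size=0x3=3, data at stream[11..14]='58j' -> body[3..6], body so far='djm58j'
Chunk 3: stream[16..17]='3' size=0x3=3, data at stream[19..22]='k7g' -> body[6..9], body so far='djm58jk7g'
Chunk 4: stream[24..25]='0' size=0 (terminator). Final body='djm58jk7g' (9 bytes)

Answer: 3 3 3 0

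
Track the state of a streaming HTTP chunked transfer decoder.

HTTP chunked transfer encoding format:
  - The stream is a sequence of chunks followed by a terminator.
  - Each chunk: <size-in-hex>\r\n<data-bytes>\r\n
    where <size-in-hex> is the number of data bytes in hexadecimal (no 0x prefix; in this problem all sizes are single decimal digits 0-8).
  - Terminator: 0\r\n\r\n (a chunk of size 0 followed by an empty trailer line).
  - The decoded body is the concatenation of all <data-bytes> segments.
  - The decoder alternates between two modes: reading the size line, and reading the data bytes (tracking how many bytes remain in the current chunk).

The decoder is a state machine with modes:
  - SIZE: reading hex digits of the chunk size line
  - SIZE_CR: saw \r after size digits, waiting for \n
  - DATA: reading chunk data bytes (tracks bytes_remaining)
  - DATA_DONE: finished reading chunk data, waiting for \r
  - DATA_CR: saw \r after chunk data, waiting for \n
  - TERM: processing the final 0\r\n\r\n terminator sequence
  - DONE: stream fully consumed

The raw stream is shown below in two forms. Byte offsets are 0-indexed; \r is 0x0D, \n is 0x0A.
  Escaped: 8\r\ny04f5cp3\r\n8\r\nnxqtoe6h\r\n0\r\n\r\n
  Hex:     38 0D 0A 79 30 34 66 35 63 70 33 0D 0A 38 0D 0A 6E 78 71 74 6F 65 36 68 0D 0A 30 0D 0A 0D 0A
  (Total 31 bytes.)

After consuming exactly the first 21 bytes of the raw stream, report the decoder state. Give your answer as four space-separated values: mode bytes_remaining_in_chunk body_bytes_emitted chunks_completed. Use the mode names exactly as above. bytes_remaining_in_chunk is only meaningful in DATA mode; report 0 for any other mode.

Answer: DATA 3 13 1

Derivation:
Byte 0 = '8': mode=SIZE remaining=0 emitted=0 chunks_done=0
Byte 1 = 0x0D: mode=SIZE_CR remaining=0 emitted=0 chunks_done=0
Byte 2 = 0x0A: mode=DATA remaining=8 emitted=0 chunks_done=0
Byte 3 = 'y': mode=DATA remaining=7 emitted=1 chunks_done=0
Byte 4 = '0': mode=DATA remaining=6 emitted=2 chunks_done=0
Byte 5 = '4': mode=DATA remaining=5 emitted=3 chunks_done=0
Byte 6 = 'f': mode=DATA remaining=4 emitted=4 chunks_done=0
Byte 7 = '5': mode=DATA remaining=3 emitted=5 chunks_done=0
Byte 8 = 'c': mode=DATA remaining=2 emitted=6 chunks_done=0
Byte 9 = 'p': mode=DATA remaining=1 emitted=7 chunks_done=0
Byte 10 = '3': mode=DATA_DONE remaining=0 emitted=8 chunks_done=0
Byte 11 = 0x0D: mode=DATA_CR remaining=0 emitted=8 chunks_done=0
Byte 12 = 0x0A: mode=SIZE remaining=0 emitted=8 chunks_done=1
Byte 13 = '8': mode=SIZE remaining=0 emitted=8 chunks_done=1
Byte 14 = 0x0D: mode=SIZE_CR remaining=0 emitted=8 chunks_done=1
Byte 15 = 0x0A: mode=DATA remaining=8 emitted=8 chunks_done=1
Byte 16 = 'n': mode=DATA remaining=7 emitted=9 chunks_done=1
Byte 17 = 'x': mode=DATA remaining=6 emitted=10 chunks_done=1
Byte 18 = 'q': mode=DATA remaining=5 emitted=11 chunks_done=1
Byte 19 = 't': mode=DATA remaining=4 emitted=12 chunks_done=1
Byte 20 = 'o': mode=DATA remaining=3 emitted=13 chunks_done=1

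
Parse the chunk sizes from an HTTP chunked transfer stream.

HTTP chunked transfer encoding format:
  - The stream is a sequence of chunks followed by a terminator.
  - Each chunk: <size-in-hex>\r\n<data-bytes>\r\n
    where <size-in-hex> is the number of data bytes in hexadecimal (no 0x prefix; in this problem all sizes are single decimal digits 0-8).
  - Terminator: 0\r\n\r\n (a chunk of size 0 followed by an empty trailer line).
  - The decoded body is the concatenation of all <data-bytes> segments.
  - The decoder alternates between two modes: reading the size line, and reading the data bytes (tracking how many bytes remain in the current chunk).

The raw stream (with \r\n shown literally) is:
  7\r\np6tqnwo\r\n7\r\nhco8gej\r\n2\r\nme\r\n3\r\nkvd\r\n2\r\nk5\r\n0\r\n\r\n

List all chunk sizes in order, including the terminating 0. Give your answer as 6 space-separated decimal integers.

Answer: 7 7 2 3 2 0

Derivation:
Chunk 1: stream[0..1]='7' size=0x7=7, data at stream[3..10]='p6tqnwo' -> body[0..7], body so far='p6tqnwo'
Chunk 2: stream[12..13]='7' size=0x7=7, data at stream[15..22]='hco8gej' -> body[7..14], body so far='p6tqnwohco8gej'
Chunk 3: stream[24..25]='2' size=0x2=2, data at stream[27..29]='me' -> body[14..16], body so far='p6tqnwohco8gejme'
Chunk 4: stream[31..32]='3' size=0x3=3, data at stream[34..37]='kvd' -> body[16..19], body so far='p6tqnwohco8gejmekvd'
Chunk 5: stream[39..40]='2' size=0x2=2, data at stream[42..44]='k5' -> body[19..21], body so far='p6tqnwohco8gejmekvdk5'
Chunk 6: stream[46..47]='0' size=0 (terminator). Final body='p6tqnwohco8gejmekvdk5' (21 bytes)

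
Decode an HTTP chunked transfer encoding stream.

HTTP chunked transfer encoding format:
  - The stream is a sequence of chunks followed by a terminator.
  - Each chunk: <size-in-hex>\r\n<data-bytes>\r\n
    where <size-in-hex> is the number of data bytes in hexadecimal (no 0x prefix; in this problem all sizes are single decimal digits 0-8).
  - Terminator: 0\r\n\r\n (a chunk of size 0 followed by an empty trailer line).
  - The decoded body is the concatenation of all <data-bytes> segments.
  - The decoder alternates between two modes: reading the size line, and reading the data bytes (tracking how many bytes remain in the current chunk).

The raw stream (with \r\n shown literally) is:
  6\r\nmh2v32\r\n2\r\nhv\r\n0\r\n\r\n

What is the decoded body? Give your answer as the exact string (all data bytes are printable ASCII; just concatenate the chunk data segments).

Chunk 1: stream[0..1]='6' size=0x6=6, data at stream[3..9]='mh2v32' -> body[0..6], body so far='mh2v32'
Chunk 2: stream[11..12]='2' size=0x2=2, data at stream[14..16]='hv' -> body[6..8], body so far='mh2v32hv'
Chunk 3: stream[18..19]='0' size=0 (terminator). Final body='mh2v32hv' (8 bytes)

Answer: mh2v32hv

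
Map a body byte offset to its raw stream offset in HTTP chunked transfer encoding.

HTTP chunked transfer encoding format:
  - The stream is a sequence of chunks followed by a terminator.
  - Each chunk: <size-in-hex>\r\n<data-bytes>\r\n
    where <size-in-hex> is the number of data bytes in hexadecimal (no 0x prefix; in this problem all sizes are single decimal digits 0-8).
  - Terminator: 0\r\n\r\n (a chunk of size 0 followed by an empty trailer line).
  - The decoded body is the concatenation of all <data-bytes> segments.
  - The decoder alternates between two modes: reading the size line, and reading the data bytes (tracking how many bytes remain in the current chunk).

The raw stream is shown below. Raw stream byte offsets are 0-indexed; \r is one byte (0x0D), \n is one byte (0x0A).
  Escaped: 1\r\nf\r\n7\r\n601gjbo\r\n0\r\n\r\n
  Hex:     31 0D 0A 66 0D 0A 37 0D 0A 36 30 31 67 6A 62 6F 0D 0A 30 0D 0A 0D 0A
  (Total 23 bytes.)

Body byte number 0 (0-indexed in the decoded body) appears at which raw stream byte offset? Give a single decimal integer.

Chunk 1: stream[0..1]='1' size=0x1=1, data at stream[3..4]='f' -> body[0..1], body so far='f'
Chunk 2: stream[6..7]='7' size=0x7=7, data at stream[9..16]='601gjbo' -> body[1..8], body so far='f601gjbo'
Chunk 3: stream[18..19]='0' size=0 (terminator). Final body='f601gjbo' (8 bytes)
Body byte 0 at stream offset 3

Answer: 3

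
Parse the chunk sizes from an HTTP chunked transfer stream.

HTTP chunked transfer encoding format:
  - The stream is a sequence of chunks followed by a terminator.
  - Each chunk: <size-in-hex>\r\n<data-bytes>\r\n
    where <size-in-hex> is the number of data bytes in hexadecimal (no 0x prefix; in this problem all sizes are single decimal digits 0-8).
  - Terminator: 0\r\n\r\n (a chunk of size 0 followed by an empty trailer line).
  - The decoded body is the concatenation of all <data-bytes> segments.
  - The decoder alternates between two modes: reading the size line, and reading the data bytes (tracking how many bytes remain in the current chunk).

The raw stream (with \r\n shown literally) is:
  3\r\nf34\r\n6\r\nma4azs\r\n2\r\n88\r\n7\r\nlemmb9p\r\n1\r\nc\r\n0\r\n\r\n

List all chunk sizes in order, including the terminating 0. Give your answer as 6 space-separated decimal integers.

Chunk 1: stream[0..1]='3' size=0x3=3, data at stream[3..6]='f34' -> body[0..3], body so far='f34'
Chunk 2: stream[8..9]='6' size=0x6=6, data at stream[11..17]='ma4azs' -> body[3..9], body so far='f34ma4azs'
Chunk 3: stream[19..20]='2' size=0x2=2, data at stream[22..24]='88' -> body[9..11], body so far='f34ma4azs88'
Chunk 4: stream[26..27]='7' size=0x7=7, data at stream[29..36]='lemmb9p' -> body[11..18], body so far='f34ma4azs88lemmb9p'
Chunk 5: stream[38..39]='1' size=0x1=1, data at stream[41..42]='c' -> body[18..19], body so far='f34ma4azs88lemmb9pc'
Chunk 6: stream[44..45]='0' size=0 (terminator). Final body='f34ma4azs88lemmb9pc' (19 bytes)

Answer: 3 6 2 7 1 0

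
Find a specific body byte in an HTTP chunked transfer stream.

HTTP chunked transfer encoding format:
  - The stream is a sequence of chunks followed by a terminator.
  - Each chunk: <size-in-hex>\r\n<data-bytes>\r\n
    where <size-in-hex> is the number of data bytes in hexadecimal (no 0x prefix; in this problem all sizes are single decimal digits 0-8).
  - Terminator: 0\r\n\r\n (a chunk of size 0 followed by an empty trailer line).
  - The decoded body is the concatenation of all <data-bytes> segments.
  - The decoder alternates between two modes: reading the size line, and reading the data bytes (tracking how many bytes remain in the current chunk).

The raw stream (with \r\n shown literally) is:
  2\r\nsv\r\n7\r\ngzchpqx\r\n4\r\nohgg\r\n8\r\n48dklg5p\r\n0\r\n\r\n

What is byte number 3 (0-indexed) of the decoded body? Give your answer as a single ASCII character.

Answer: z

Derivation:
Chunk 1: stream[0..1]='2' size=0x2=2, data at stream[3..5]='sv' -> body[0..2], body so far='sv'
Chunk 2: stream[7..8]='7' size=0x7=7, data at stream[10..17]='gzchpqx' -> body[2..9], body so far='svgzchpqx'
Chunk 3: stream[19..20]='4' size=0x4=4, data at stream[22..26]='ohgg' -> body[9..13], body so far='svgzchpqxohgg'
Chunk 4: stream[28..29]='8' size=0x8=8, data at stream[31..39]='48dklg5p' -> body[13..21], body so far='svgzchpqxohgg48dklg5p'
Chunk 5: stream[41..42]='0' size=0 (terminator). Final body='svgzchpqxohgg48dklg5p' (21 bytes)
Body byte 3 = 'z'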